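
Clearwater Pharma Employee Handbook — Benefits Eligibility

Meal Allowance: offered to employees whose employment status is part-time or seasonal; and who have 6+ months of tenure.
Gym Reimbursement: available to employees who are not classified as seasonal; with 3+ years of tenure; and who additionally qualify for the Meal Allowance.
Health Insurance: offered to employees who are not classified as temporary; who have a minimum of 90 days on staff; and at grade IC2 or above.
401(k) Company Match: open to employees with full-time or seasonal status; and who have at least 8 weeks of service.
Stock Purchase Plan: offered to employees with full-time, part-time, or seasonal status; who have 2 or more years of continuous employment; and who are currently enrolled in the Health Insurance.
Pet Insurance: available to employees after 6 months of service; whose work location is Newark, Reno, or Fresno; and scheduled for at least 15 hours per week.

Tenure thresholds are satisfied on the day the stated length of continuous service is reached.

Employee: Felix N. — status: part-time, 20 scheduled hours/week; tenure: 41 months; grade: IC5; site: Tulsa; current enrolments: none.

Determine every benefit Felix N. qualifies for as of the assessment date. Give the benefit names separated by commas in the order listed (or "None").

Meal Allowance, Gym Reimbursement, Health Insurance

Meal Allowance — status part-time ✓; service 41 months ≥ 6 months ✓ → eligible.
Gym Reimbursement — status part-time ✓ (not excluded); service 41 months ≥ 3 years (≈1095 days) ✓; eligible for Meal Allowance ✓ → eligible.
Health Insurance — status part-time ✓ (not excluded); service 41 months ≥ 90 days ✓; grade IC5 ≥ IC2 ✓ → eligible.
401(k) Company Match — status part-time ✗ (requires full-time or seasonal) → not eligible.
Stock Purchase Plan — status part-time ✓; service 41 months ≥ 2 years (≈730 days) ✓; not enrolled in Health Insurance ✗ → not eligible.
Pet Insurance — service 41 months ≥ 6 months ✓; site Tulsa ✗ (not Newark, Reno, or Fresno) → not eligible.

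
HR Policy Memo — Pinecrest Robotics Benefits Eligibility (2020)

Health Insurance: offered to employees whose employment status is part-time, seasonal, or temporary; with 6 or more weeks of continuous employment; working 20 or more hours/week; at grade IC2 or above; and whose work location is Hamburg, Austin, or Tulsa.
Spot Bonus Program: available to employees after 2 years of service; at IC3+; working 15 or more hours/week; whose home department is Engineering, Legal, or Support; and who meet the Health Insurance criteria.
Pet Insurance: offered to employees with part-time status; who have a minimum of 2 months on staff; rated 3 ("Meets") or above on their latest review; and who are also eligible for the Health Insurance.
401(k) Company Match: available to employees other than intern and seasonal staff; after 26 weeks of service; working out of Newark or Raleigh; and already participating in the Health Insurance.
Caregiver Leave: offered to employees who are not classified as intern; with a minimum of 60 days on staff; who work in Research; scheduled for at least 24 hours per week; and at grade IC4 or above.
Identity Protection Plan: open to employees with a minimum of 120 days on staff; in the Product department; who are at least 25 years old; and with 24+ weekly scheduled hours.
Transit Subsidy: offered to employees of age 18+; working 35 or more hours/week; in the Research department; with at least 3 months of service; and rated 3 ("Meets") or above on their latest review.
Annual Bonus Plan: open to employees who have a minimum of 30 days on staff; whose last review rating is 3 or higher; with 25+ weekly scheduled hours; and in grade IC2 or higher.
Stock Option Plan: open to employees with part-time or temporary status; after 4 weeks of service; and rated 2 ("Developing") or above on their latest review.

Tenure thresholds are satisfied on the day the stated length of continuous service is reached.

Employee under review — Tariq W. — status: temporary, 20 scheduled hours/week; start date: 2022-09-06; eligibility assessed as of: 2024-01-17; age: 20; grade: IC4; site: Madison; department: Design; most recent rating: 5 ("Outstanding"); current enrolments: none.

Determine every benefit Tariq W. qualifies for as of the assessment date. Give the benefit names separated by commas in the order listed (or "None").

Stock Option Plan

Service from 2022-09-06 to 2024-01-17: 498 days.
Health Insurance — status temporary ✓; service 498 days ≥ 6 weeks (≈42 days) ✓; 20 hrs/wk ≥ 20 ✓; grade IC4 ≥ IC2 ✓; site Madison ✗ (not Hamburg, Austin, or Tulsa) → not eligible.
Spot Bonus Program — service 498 days < 2 years (≈730 days) ✗ → not eligible.
Pet Insurance — status temporary ✗ (requires part-time) → not eligible.
401(k) Company Match — status temporary ✓ (not excluded); service 498 days ≥ 26 weeks (≈182 days) ✓; site Madison ✗ (not Newark or Raleigh) → not eligible.
Caregiver Leave — status temporary ✓ (not excluded); service 498 days ≥ 60 days ✓; dept Design ✗ → not eligible.
Identity Protection Plan — service 498 days ≥ 120 days ✓; dept Design ✗ → not eligible.
Transit Subsidy — age 20 ≥ 18 ✓; 20 hrs/wk < 35 ✗ → not eligible.
Annual Bonus Plan — service 498 days ≥ 30 days ✓; rating 5 ≥ 3 ✓; 20 hrs/wk < 25 ✗ → not eligible.
Stock Option Plan — status temporary ✓; service 498 days ≥ 4 weeks (≈28 days) ✓; rating 5 ≥ 2 ✓ → eligible.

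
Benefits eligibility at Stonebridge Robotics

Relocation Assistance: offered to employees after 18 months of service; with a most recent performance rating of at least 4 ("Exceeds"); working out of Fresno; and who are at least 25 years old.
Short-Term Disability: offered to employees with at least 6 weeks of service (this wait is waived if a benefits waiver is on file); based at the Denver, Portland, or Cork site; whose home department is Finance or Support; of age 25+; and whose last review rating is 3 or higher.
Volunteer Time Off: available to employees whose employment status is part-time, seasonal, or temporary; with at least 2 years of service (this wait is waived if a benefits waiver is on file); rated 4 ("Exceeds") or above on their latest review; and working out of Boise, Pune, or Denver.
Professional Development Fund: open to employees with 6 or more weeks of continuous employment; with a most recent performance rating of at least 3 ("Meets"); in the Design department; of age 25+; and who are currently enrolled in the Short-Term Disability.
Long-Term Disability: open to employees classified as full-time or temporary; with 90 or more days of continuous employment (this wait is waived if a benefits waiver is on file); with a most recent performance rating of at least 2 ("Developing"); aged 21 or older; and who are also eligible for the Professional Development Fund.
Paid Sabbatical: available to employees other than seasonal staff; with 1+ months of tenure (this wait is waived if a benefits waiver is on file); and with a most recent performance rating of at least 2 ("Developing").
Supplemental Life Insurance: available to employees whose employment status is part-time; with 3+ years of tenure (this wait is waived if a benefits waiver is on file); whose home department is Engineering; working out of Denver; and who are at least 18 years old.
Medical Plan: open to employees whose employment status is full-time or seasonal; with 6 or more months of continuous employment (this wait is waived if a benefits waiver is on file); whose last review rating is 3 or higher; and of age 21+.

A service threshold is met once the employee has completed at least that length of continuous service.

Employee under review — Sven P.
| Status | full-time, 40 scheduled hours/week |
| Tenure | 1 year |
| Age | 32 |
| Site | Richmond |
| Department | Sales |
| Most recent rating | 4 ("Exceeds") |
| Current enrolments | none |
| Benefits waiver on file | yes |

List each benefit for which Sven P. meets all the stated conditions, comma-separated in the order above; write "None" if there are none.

Relocation Assistance — service 1 year < 18 months (≈540 days) ✗ → not eligible.
Short-Term Disability — benefits waiver on file ✓; site Richmond ✗ (not Denver, Portland, or Cork) → not eligible.
Volunteer Time Off — status full-time ✗ (requires part-time, seasonal, or temporary) → not eligible.
Professional Development Fund — service 1 year ≥ 6 weeks (≈42 days) ✓; rating 4 ≥ 3 ✓; dept Sales ✗ → not eligible.
Long-Term Disability — status full-time ✓; benefits waiver on file ✓; rating 4 ≥ 2 ✓; age 32 ≥ 21 ✓; not eligible for Professional Development Fund ✗ → not eligible.
Paid Sabbatical — status full-time ✓ (not excluded); benefits waiver on file ✓; rating 4 ≥ 2 ✓ → eligible.
Supplemental Life Insurance — status full-time ✗ (requires part-time) → not eligible.
Medical Plan — status full-time ✓; benefits waiver on file ✓; rating 4 ≥ 3 ✓; age 32 ≥ 21 ✓ → eligible.

Paid Sabbatical, Medical Plan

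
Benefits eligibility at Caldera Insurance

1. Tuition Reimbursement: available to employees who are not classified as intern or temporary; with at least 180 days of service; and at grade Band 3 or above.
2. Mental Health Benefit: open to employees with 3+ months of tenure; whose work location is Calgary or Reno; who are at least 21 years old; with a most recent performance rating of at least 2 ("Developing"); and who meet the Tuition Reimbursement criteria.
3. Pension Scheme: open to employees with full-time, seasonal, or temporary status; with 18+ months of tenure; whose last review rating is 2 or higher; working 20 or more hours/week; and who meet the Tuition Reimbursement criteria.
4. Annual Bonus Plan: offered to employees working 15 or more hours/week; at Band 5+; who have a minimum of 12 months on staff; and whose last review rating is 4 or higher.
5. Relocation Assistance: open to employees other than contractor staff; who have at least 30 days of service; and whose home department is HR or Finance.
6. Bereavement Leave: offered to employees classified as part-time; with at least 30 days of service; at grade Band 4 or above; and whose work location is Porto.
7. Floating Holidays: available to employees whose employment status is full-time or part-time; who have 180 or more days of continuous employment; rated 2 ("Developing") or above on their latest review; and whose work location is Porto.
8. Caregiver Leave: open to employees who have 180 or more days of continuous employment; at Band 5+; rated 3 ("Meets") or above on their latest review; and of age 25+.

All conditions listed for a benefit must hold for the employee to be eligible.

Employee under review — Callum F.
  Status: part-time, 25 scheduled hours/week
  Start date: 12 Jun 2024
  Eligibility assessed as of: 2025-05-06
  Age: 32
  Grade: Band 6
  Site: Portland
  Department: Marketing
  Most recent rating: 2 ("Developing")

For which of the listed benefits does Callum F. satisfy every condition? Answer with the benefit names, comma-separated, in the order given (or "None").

Service from 12 Jun 2024 to 2025-05-06: 328 days.
Tuition Reimbursement — status part-time ✓ (not excluded); service 328 days ≥ 180 days ✓; grade Band 6 ≥ Band 3 ✓ → eligible.
Mental Health Benefit — service 328 days ≥ 3 months (≈90 days) ✓; site Portland ✗ (not Calgary or Reno) → not eligible.
Pension Scheme — status part-time ✗ (requires full-time, seasonal, or temporary) → not eligible.
Annual Bonus Plan — 25 hrs/wk ≥ 15 ✓; grade Band 6 ≥ Band 5 ✓; service 328 days < 12 months (≈360 days) ✗ → not eligible.
Relocation Assistance — status part-time ✓ (not excluded); service 328 days ≥ 30 days ✓; dept Marketing ✗ → not eligible.
Bereavement Leave — status part-time ✓; service 328 days ≥ 30 days ✓; grade Band 6 ≥ Band 4 ✓; site Portland ✗ (not Porto) → not eligible.
Floating Holidays — status part-time ✓; service 328 days ≥ 180 days ✓; rating 2 ≥ 2 ✓; site Portland ✗ (not Porto) → not eligible.
Caregiver Leave — service 328 days ≥ 180 days ✓; grade Band 6 ≥ Band 5 ✓; rating 2 < 3 ✗ → not eligible.

Tuition Reimbursement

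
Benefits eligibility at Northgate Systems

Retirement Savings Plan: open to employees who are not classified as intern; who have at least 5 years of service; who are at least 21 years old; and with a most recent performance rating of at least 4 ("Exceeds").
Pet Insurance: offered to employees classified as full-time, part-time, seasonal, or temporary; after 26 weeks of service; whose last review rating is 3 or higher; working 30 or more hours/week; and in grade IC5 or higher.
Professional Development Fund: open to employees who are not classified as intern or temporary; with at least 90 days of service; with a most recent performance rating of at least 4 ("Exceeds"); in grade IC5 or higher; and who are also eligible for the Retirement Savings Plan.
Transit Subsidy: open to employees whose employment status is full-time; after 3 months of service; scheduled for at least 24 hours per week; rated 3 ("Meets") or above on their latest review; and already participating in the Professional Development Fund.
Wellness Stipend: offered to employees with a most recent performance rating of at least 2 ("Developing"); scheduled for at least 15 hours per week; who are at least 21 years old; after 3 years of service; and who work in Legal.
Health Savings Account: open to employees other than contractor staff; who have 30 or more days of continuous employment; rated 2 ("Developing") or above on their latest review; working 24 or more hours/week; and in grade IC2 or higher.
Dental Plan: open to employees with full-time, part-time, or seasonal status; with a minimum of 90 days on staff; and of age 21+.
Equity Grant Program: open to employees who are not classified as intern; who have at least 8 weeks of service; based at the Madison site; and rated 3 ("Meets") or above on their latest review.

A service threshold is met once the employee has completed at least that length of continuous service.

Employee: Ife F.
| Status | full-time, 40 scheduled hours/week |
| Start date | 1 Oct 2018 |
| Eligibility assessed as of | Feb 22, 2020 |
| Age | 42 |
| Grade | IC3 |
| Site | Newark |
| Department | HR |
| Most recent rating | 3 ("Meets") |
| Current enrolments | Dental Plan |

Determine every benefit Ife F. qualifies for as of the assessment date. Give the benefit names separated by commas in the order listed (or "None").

Service from 1 Oct 2018 to Feb 22, 2020: 509 days.
Retirement Savings Plan — status full-time ✓ (not excluded); service 509 days < 5 years (≈1825 days) ✗ → not eligible.
Pet Insurance — status full-time ✓; service 509 days ≥ 26 weeks (≈182 days) ✓; rating 3 ≥ 3 ✓; 40 hrs/wk ≥ 30 ✓; grade IC3 < IC5 ✗ → not eligible.
Professional Development Fund — status full-time ✓ (not excluded); service 509 days ≥ 90 days ✓; rating 3 < 4 ✗ → not eligible.
Transit Subsidy — status full-time ✓; service 509 days ≥ 3 months (≈90 days) ✓; 40 hrs/wk ≥ 24 ✓; rating 3 ≥ 3 ✓; not enrolled in Professional Development Fund ✗ → not eligible.
Wellness Stipend — rating 3 ≥ 2 ✓; 40 hrs/wk ≥ 15 ✓; age 42 ≥ 21 ✓; service 509 days < 3 years (≈1095 days) ✗ → not eligible.
Health Savings Account — status full-time ✓ (not excluded); service 509 days ≥ 30 days ✓; rating 3 ≥ 2 ✓; 40 hrs/wk ≥ 24 ✓; grade IC3 ≥ IC2 ✓ → eligible.
Dental Plan — status full-time ✓; service 509 days ≥ 90 days ✓; age 42 ≥ 21 ✓ → eligible.
Equity Grant Program — status full-time ✓ (not excluded); service 509 days ≥ 8 weeks (≈56 days) ✓; site Newark ✗ (not Madison) → not eligible.

Health Savings Account, Dental Plan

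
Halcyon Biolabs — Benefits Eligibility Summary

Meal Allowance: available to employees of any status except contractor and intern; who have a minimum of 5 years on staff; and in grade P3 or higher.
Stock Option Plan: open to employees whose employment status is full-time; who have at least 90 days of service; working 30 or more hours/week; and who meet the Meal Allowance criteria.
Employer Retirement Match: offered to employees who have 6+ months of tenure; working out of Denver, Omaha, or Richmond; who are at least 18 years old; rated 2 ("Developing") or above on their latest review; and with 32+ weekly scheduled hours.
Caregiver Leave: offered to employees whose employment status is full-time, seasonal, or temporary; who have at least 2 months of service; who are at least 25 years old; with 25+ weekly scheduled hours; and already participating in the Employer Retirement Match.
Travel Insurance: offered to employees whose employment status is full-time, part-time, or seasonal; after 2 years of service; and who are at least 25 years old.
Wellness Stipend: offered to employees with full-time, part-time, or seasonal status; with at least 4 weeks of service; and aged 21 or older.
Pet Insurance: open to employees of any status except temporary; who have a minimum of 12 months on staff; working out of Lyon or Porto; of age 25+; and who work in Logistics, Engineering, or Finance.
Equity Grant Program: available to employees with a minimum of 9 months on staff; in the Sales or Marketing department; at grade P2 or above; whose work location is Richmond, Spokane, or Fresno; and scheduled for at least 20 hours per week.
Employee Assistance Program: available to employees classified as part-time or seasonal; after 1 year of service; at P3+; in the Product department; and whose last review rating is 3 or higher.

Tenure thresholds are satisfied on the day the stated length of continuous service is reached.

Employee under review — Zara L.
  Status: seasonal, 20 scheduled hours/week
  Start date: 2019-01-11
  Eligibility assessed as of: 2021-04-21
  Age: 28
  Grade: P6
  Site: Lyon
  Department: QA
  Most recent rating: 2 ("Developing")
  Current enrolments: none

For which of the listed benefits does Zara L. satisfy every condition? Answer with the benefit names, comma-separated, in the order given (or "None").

Travel Insurance, Wellness Stipend

Service from 2019-01-11 to 2021-04-21: 831 days.
Meal Allowance — status seasonal ✓ (not excluded); service 831 days < 5 years (≈1825 days) ✗ → not eligible.
Stock Option Plan — status seasonal ✗ (requires full-time) → not eligible.
Employer Retirement Match — service 831 days ≥ 6 months (≈180 days) ✓; site Lyon ✗ (not Denver, Omaha, or Richmond) → not eligible.
Caregiver Leave — status seasonal ✓; service 831 days ≥ 2 months (≈60 days) ✓; age 28 ≥ 25 ✓; 20 hrs/wk < 25 ✗ → not eligible.
Travel Insurance — status seasonal ✓; service 831 days ≥ 2 years (≈730 days) ✓; age 28 ≥ 25 ✓ → eligible.
Wellness Stipend — status seasonal ✓; service 831 days ≥ 4 weeks (≈28 days) ✓; age 28 ≥ 21 ✓ → eligible.
Pet Insurance — status seasonal ✓ (not excluded); service 831 days ≥ 12 months (≈360 days) ✓; site Lyon ✓; age 28 ≥ 25 ✓; dept QA ✗ → not eligible.
Equity Grant Program — service 831 days ≥ 9 months (≈270 days) ✓; dept QA ✗ → not eligible.
Employee Assistance Program — status seasonal ✓; service 831 days ≥ 1 year (≈365 days) ✓; grade P6 ≥ P3 ✓; dept QA ✗ → not eligible.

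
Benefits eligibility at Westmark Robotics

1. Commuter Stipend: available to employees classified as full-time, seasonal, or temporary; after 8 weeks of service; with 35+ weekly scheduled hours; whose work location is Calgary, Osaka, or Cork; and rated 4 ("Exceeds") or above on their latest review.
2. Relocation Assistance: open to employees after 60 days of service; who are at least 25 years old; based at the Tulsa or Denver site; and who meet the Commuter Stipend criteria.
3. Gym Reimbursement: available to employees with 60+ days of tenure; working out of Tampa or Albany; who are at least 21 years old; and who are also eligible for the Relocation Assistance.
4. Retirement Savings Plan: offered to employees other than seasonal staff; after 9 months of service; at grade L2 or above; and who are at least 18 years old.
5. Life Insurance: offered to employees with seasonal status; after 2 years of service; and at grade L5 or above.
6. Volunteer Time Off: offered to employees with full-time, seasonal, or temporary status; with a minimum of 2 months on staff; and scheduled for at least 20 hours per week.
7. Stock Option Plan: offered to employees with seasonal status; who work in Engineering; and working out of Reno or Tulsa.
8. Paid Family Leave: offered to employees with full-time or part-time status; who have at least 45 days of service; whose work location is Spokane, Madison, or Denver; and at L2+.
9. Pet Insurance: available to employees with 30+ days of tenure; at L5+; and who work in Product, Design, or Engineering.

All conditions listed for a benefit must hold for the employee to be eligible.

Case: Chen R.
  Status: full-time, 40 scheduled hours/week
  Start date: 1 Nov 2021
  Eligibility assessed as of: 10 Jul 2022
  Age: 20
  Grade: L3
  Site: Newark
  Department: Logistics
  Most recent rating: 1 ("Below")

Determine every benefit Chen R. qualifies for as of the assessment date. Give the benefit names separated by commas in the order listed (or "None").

Service from 1 Nov 2021 to 10 Jul 2022: 251 days.
Commuter Stipend — status full-time ✓; service 251 days ≥ 8 weeks (≈56 days) ✓; 40 hrs/wk ≥ 35 ✓; site Newark ✗ (not Calgary, Osaka, or Cork) → not eligible.
Relocation Assistance — service 251 days ≥ 60 days ✓; age 20 < 25 ✗ → not eligible.
Gym Reimbursement — service 251 days ≥ 60 days ✓; site Newark ✗ (not Tampa or Albany) → not eligible.
Retirement Savings Plan — status full-time ✓ (not excluded); service 251 days < 9 months (≈270 days) ✗ → not eligible.
Life Insurance — status full-time ✗ (requires seasonal) → not eligible.
Volunteer Time Off — status full-time ✓; service 251 days ≥ 2 months (≈60 days) ✓; 40 hrs/wk ≥ 20 ✓ → eligible.
Stock Option Plan — status full-time ✗ (requires seasonal) → not eligible.
Paid Family Leave — status full-time ✓; service 251 days ≥ 45 days ✓; site Newark ✗ (not Spokane, Madison, or Denver) → not eligible.
Pet Insurance — service 251 days ≥ 30 days ✓; grade L3 < L5 ✗ → not eligible.

Volunteer Time Off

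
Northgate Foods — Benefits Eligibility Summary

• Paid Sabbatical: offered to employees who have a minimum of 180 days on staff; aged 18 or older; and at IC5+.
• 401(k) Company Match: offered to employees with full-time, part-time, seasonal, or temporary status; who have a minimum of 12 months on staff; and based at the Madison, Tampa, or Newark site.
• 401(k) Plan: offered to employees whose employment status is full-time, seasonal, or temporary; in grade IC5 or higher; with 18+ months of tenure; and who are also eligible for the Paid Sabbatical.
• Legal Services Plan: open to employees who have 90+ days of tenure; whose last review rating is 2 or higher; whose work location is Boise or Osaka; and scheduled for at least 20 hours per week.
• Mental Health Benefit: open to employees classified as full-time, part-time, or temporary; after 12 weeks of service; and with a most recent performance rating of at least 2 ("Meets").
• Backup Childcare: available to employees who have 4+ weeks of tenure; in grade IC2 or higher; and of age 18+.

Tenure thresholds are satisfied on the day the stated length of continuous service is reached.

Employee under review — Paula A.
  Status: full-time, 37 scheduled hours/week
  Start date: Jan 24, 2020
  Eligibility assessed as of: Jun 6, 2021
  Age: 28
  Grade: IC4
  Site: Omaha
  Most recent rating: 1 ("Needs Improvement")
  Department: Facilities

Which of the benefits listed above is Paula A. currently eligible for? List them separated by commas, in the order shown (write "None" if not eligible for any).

Backup Childcare

Service from Jan 24, 2020 to Jun 6, 2021: 499 days.
Paid Sabbatical — service 499 days ≥ 180 days ✓; age 28 ≥ 18 ✓; grade IC4 < IC5 ✗ → not eligible.
401(k) Company Match — status full-time ✓; service 499 days ≥ 12 months (≈360 days) ✓; site Omaha ✗ (not Madison, Tampa, or Newark) → not eligible.
401(k) Plan — status full-time ✓; grade IC4 < IC5 ✗ → not eligible.
Legal Services Plan — service 499 days ≥ 90 days ✓; rating 1 < 2 ✗ → not eligible.
Mental Health Benefit — status full-time ✓; service 499 days ≥ 12 weeks (≈84 days) ✓; rating 1 < 2 ✗ → not eligible.
Backup Childcare — service 499 days ≥ 4 weeks (≈28 days) ✓; grade IC4 ≥ IC2 ✓; age 28 ≥ 18 ✓ → eligible.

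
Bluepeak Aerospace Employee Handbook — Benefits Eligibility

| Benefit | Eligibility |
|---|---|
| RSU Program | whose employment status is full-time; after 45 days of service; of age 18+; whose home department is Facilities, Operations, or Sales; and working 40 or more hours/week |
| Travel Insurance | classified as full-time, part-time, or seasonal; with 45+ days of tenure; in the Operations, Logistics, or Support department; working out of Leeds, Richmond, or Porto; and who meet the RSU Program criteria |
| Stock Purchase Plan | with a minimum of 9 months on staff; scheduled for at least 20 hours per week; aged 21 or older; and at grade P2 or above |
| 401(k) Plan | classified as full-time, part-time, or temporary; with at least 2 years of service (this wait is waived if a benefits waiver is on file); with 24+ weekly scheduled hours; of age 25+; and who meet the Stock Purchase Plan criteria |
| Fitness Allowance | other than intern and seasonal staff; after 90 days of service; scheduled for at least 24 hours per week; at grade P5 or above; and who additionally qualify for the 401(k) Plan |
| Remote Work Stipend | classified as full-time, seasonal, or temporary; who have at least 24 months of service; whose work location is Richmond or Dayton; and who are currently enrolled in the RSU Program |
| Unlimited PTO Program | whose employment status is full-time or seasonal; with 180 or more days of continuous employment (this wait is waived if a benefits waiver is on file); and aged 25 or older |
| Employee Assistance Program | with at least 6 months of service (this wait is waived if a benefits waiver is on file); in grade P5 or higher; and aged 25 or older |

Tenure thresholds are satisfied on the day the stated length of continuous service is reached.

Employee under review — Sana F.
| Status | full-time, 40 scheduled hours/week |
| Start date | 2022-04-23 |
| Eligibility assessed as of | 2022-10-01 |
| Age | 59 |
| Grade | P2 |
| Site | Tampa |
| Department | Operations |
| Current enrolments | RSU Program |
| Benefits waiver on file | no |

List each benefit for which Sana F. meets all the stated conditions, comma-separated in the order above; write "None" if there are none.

Service from 2022-04-23 to 2022-10-01: 161 days.
RSU Program — status full-time ✓; service 161 days ≥ 45 days ✓; age 59 ≥ 18 ✓; dept Operations ✓; 40 hrs/wk ≥ 40 ✓ → eligible.
Travel Insurance — status full-time ✓; service 161 days ≥ 45 days ✓; dept Operations ✓; site Tampa ✗ (not Leeds, Richmond, or Porto) → not eligible.
Stock Purchase Plan — service 161 days < 9 months (≈270 days) ✗ → not eligible.
401(k) Plan — status full-time ✓; no waiver, service 161 days < 2 years (≈730 days) ✗ → not eligible.
Fitness Allowance — status full-time ✓ (not excluded); service 161 days ≥ 90 days ✓; 40 hrs/wk ≥ 24 ✓; grade P2 < P5 ✗ → not eligible.
Remote Work Stipend — status full-time ✓; service 161 days < 24 months (≈720 days) ✗ → not eligible.
Unlimited PTO Program — status full-time ✓; no waiver, service 161 days < 180 days ✗ → not eligible.
Employee Assistance Program — no waiver, service 161 days < 6 months (≈180 days) ✗ → not eligible.

RSU Program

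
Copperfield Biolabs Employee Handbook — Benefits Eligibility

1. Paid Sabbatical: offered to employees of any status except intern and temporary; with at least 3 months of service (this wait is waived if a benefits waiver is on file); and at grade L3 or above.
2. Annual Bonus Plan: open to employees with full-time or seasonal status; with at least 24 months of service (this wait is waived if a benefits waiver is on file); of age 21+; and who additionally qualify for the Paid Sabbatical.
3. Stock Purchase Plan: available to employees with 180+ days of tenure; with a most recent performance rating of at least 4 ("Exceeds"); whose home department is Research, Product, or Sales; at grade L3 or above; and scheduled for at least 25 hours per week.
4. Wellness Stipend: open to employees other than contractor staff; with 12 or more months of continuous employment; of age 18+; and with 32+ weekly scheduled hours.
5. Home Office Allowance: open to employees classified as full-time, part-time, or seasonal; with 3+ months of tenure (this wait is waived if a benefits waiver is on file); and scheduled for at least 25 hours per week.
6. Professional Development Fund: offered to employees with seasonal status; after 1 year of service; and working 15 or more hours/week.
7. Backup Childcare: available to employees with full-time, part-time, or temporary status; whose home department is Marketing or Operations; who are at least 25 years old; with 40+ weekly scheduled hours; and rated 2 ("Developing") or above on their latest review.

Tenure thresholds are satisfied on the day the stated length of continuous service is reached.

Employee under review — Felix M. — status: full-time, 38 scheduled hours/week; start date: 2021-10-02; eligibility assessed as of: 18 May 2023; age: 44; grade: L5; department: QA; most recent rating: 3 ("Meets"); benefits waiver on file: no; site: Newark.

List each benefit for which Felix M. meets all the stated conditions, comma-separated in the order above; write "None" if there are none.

Service from 2021-10-02 to 18 May 2023: 593 days.
Paid Sabbatical — status full-time ✓ (not excluded); no waiver, service 593 days ≥ 3 months (≈90 days) ✓; grade L5 ≥ L3 ✓ → eligible.
Annual Bonus Plan — status full-time ✓; no waiver, service 593 days < 24 months (≈720 days) ✗ → not eligible.
Stock Purchase Plan — service 593 days ≥ 180 days ✓; rating 3 < 4 ✗ → not eligible.
Wellness Stipend — status full-time ✓ (not excluded); service 593 days ≥ 12 months (≈360 days) ✓; age 44 ≥ 18 ✓; 38 hrs/wk ≥ 32 ✓ → eligible.
Home Office Allowance — status full-time ✓; no waiver, service 593 days ≥ 3 months (≈90 days) ✓; 38 hrs/wk ≥ 25 ✓ → eligible.
Professional Development Fund — status full-time ✗ (requires seasonal) → not eligible.
Backup Childcare — status full-time ✓; dept QA ✗ → not eligible.

Paid Sabbatical, Wellness Stipend, Home Office Allowance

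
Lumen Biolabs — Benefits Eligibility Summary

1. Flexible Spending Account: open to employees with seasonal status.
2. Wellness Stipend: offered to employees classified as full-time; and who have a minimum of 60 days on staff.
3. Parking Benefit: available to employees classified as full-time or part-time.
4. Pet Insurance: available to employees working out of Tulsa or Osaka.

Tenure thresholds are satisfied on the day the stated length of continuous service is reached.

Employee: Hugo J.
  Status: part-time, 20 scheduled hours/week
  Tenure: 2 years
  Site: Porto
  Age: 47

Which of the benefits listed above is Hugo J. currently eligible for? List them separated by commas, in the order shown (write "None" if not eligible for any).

Parking Benefit

Flexible Spending Account — status part-time ✗ (requires seasonal) → not eligible.
Wellness Stipend — status part-time ✗ (requires full-time) → not eligible.
Parking Benefit — status part-time ✓ → eligible.
Pet Insurance — site Porto ✗ (not Tulsa or Osaka) → not eligible.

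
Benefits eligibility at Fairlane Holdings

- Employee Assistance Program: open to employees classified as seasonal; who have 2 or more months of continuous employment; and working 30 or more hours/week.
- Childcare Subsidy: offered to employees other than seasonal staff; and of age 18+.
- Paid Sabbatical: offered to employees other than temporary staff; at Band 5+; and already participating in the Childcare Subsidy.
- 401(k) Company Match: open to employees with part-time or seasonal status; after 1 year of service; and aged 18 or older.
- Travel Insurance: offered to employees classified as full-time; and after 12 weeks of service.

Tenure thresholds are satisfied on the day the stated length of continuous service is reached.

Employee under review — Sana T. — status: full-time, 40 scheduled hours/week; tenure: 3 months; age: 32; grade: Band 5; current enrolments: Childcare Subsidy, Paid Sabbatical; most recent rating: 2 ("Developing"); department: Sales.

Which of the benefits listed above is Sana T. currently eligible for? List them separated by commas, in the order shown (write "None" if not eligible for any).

Employee Assistance Program — status full-time ✗ (requires seasonal) → not eligible.
Childcare Subsidy — status full-time ✓ (not excluded); age 32 ≥ 18 ✓ → eligible.
Paid Sabbatical — status full-time ✓ (not excluded); grade Band 5 ≥ Band 5 ✓; enrolled in Childcare Subsidy ✓ → eligible.
401(k) Company Match — status full-time ✗ (requires part-time or seasonal) → not eligible.
Travel Insurance — status full-time ✓; service 3 months ≥ 12 weeks (≈84 days) ✓ → eligible.

Childcare Subsidy, Paid Sabbatical, Travel Insurance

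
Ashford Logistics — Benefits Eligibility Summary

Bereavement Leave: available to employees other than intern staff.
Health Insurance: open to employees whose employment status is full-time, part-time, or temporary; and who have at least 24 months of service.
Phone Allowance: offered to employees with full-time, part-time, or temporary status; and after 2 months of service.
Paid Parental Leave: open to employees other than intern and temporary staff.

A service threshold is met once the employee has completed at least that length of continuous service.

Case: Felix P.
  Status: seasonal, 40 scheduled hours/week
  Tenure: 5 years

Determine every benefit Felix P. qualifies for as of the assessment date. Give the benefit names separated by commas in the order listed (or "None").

Bereavement Leave — status seasonal ✓ (not excluded) → eligible.
Health Insurance — status seasonal ✗ (requires full-time, part-time, or temporary) → not eligible.
Phone Allowance — status seasonal ✗ (requires full-time, part-time, or temporary) → not eligible.
Paid Parental Leave — status seasonal ✓ (not excluded) → eligible.

Bereavement Leave, Paid Parental Leave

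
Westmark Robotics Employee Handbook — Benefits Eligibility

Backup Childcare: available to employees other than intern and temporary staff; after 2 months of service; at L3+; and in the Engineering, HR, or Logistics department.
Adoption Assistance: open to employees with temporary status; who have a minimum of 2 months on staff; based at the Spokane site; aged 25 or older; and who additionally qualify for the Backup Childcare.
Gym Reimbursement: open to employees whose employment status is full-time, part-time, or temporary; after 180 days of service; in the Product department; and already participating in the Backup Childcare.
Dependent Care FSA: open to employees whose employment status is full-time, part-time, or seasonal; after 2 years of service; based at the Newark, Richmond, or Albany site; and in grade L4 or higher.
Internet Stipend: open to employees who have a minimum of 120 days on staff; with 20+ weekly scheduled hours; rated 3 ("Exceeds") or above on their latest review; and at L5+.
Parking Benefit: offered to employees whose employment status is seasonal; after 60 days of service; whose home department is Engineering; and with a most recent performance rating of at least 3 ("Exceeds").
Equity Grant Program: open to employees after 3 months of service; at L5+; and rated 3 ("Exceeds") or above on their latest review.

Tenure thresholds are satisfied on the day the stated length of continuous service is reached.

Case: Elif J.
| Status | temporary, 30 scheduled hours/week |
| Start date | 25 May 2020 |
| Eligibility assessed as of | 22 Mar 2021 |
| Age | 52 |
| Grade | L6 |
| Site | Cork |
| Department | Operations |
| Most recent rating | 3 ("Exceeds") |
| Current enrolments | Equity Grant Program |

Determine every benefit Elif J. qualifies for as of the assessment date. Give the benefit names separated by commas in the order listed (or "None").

Internet Stipend, Equity Grant Program

Service from 25 May 2020 to 22 Mar 2021: 301 days.
Backup Childcare — status temporary ✗ (excluded) → not eligible.
Adoption Assistance — status temporary ✓; service 301 days ≥ 2 months (≈60 days) ✓; site Cork ✗ (not Spokane) → not eligible.
Gym Reimbursement — status temporary ✓; service 301 days ≥ 180 days ✓; dept Operations ✗ → not eligible.
Dependent Care FSA — status temporary ✗ (requires full-time, part-time, or seasonal) → not eligible.
Internet Stipend — service 301 days ≥ 120 days ✓; 30 hrs/wk ≥ 20 ✓; rating 3 ≥ 3 ✓; grade L6 ≥ L5 ✓ → eligible.
Parking Benefit — status temporary ✗ (requires seasonal) → not eligible.
Equity Grant Program — service 301 days ≥ 3 months (≈90 days) ✓; grade L6 ≥ L5 ✓; rating 3 ≥ 3 ✓ → eligible.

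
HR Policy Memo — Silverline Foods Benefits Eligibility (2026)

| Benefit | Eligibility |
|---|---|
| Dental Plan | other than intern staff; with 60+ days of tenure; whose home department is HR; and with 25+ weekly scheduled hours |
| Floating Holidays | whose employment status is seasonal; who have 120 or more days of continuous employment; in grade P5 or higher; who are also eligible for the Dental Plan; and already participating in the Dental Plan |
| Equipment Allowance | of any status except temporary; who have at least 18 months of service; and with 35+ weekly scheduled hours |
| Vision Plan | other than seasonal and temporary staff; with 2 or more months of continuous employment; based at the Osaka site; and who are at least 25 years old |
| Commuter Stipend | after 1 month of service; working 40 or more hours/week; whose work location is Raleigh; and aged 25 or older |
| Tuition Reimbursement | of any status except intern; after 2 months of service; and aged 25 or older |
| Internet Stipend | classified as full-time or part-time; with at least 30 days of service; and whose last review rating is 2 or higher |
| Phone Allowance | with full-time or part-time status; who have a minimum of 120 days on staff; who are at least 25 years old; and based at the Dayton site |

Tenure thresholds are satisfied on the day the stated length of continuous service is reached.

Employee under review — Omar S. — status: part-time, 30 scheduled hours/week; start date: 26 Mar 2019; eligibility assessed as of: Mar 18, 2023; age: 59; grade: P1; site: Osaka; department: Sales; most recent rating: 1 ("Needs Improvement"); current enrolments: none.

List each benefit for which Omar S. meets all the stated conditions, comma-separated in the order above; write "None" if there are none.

Vision Plan, Tuition Reimbursement

Service from 26 Mar 2019 to Mar 18, 2023: 1453 days.
Dental Plan — status part-time ✓ (not excluded); service 1453 days ≥ 60 days ✓; dept Sales ✗ → not eligible.
Floating Holidays — status part-time ✗ (requires seasonal) → not eligible.
Equipment Allowance — status part-time ✓ (not excluded); service 1453 days ≥ 18 months (≈540 days) ✓; 30 hrs/wk < 35 ✗ → not eligible.
Vision Plan — status part-time ✓ (not excluded); service 1453 days ≥ 2 months (≈60 days) ✓; site Osaka ✓; age 59 ≥ 25 ✓ → eligible.
Commuter Stipend — service 1453 days ≥ 1 month (≈30 days) ✓; 30 hrs/wk < 40 ✗ → not eligible.
Tuition Reimbursement — status part-time ✓ (not excluded); service 1453 days ≥ 2 months (≈60 days) ✓; age 59 ≥ 25 ✓ → eligible.
Internet Stipend — status part-time ✓; service 1453 days ≥ 30 days ✓; rating 1 < 2 ✗ → not eligible.
Phone Allowance — status part-time ✓; service 1453 days ≥ 120 days ✓; age 59 ≥ 25 ✓; site Osaka ✗ (not Dayton) → not eligible.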